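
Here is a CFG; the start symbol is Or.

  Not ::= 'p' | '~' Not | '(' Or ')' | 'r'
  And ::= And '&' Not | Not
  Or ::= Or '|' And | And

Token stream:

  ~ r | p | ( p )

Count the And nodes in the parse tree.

4

[Or [Or [Or [And [Not ~ [Not r]]]] | [And [Not p]]] | [And [Not ( [Or [And [Not p]]] )]]]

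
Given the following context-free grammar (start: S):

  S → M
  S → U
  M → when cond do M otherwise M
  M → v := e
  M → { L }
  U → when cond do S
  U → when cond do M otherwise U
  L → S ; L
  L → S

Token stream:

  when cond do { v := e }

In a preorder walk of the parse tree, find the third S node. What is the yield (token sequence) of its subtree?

v := e

[S [U when cond do [S [M { [L [S [M v := e]]] }]]]]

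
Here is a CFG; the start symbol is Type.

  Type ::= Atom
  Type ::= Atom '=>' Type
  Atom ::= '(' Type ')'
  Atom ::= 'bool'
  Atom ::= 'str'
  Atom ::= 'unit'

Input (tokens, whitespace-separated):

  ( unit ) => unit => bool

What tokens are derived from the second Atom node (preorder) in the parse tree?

unit

[Type [Atom ( [Type [Atom unit]] )] => [Type [Atom unit] => [Type [Atom bool]]]]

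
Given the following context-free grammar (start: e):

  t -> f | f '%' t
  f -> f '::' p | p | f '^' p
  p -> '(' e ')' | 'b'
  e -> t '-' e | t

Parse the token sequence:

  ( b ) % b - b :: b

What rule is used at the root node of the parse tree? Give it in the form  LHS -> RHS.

[e [t [f [p ( [e [t [f [p b]]]] )]] % [t [f [p b]]]] - [e [t [f [f [p b]] :: [p b]]]]]

e -> t '-' e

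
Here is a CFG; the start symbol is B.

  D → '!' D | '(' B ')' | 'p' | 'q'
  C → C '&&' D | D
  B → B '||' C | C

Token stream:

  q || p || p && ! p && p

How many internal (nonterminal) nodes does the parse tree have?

[B [B [B [C [D q]]] || [C [D p]]] || [C [C [C [D p]] && [D ! [D p]]] && [D p]]]

14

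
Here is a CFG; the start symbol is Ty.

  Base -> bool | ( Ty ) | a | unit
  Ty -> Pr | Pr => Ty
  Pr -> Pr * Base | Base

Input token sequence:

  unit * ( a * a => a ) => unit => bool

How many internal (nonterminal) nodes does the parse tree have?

[Ty [Pr [Pr [Base unit]] * [Base ( [Ty [Pr [Pr [Base a]] * [Base a]] => [Ty [Pr [Base a]]]] )]] => [Ty [Pr [Base unit]] => [Ty [Pr [Base bool]]]]]

19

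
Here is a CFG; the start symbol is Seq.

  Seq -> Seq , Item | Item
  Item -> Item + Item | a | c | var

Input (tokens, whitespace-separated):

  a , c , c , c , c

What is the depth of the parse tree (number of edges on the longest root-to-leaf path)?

[Seq [Seq [Seq [Seq [Seq [Item a]] , [Item c]] , [Item c]] , [Item c]] , [Item c]]

6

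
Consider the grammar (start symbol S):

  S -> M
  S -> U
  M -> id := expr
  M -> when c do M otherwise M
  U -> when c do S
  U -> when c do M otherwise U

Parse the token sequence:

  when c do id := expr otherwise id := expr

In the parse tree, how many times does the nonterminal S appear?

1

[S [M when c do [M id := expr] otherwise [M id := expr]]]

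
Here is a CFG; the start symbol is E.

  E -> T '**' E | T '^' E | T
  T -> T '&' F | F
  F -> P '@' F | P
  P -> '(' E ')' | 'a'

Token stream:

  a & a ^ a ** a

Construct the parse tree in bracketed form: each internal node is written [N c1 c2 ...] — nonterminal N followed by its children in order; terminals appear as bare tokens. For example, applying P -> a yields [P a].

[E [T [T [F [P a]]] & [F [P a]]] ^ [E [T [F [P a]]] ** [E [T [F [P a]]]]]]

E
T ^ E
T & F ^ E
F & F ^ E
P & F ^ E
a & F ^ E
a & P ^ E
a & a ^ E
a & a ^ T ** E
a & a ^ F ** E
a & a ^ P ** E
a & a ^ a ** E
a & a ^ a ** T
a & a ^ a ** F
a & a ^ a ** P
a & a ^ a ** a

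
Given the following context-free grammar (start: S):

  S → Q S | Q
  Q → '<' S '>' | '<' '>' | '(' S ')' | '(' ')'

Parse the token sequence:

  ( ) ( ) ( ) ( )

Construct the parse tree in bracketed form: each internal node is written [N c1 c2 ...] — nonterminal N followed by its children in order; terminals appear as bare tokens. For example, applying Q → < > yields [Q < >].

S
Q S
( ) S
( ) Q S
( ) ( ) S
( ) ( ) Q S
( ) ( ) ( ) S
( ) ( ) ( ) Q
( ) ( ) ( ) ( )

[S [Q ( )] [S [Q ( )] [S [Q ( )] [S [Q ( )]]]]]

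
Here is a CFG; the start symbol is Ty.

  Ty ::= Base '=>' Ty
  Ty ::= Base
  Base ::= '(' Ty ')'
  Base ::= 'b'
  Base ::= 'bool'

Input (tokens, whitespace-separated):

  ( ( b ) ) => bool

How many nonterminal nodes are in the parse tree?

[Ty [Base ( [Ty [Base ( [Ty [Base b]] )]] )] => [Ty [Base bool]]]

8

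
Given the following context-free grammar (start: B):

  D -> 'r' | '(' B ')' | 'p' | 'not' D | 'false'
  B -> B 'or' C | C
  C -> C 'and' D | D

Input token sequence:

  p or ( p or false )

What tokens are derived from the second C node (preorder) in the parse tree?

[B [B [C [D p]]] or [C [D ( [B [B [C [D p]]] or [C [D false]]] )]]]

( p or false )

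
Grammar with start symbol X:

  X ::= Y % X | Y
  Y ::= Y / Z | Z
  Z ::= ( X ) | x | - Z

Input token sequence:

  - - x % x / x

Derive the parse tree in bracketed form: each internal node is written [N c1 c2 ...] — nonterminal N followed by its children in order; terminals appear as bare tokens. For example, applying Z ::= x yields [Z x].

[X [Y [Z - [Z - [Z x]]]] % [X [Y [Y [Z x]] / [Z x]]]]

X
Y % X
Z % X
- Z % X
- - Z % X
- - x % X
- - x % Y
- - x % Y / Z
- - x % Z / Z
- - x % x / Z
- - x % x / x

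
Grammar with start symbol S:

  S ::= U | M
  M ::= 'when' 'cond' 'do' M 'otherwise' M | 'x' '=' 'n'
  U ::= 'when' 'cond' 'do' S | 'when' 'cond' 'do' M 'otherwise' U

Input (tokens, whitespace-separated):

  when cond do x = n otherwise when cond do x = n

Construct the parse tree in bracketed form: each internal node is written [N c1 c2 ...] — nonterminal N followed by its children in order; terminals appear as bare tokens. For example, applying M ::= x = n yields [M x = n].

S
U
when cond do M otherwise U
when cond do x = n otherwise U
when cond do x = n otherwise when cond do S
when cond do x = n otherwise when cond do M
when cond do x = n otherwise when cond do x = n

[S [U when cond do [M x = n] otherwise [U when cond do [S [M x = n]]]]]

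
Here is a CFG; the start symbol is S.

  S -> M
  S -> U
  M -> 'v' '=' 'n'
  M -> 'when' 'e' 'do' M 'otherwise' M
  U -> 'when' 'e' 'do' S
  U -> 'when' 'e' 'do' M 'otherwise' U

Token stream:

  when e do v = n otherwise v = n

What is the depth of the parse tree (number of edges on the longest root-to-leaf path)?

[S [M when e do [M v = n] otherwise [M v = n]]]

3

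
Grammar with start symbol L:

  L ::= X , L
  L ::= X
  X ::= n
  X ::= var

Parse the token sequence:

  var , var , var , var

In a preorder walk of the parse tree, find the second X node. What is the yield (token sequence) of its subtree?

var

[L [X var] , [L [X var] , [L [X var] , [L [X var]]]]]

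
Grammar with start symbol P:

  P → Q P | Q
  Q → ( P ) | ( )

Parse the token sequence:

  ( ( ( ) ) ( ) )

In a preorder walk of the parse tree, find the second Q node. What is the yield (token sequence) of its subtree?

[P [Q ( [P [Q ( [P [Q ( )]] )] [P [Q ( )]]] )]]

( ( ) )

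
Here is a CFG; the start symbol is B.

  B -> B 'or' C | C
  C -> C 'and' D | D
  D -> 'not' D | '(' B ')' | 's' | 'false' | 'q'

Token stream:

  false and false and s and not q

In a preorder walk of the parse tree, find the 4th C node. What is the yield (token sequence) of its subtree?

[B [C [C [C [C [D false]] and [D false]] and [D s]] and [D not [D q]]]]

false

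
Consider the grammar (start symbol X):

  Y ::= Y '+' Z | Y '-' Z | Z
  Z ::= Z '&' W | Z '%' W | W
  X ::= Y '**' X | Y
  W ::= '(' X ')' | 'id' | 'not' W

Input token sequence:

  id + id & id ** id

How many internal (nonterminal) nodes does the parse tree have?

[X [Y [Y [Z [W id]]] + [Z [Z [W id]] & [W id]]] ** [X [Y [Z [W id]]]]]

13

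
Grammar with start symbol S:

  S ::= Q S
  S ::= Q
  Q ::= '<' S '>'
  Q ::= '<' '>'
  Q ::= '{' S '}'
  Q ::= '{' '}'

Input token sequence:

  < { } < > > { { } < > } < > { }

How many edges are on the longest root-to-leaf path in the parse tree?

6

[S [Q < [S [Q { }] [S [Q < >]]] >] [S [Q { [S [Q { }] [S [Q < >]]] }] [S [Q < >] [S [Q { }]]]]]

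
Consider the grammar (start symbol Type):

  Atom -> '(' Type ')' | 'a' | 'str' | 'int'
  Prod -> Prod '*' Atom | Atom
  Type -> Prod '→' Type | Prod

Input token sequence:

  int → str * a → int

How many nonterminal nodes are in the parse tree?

[Type [Prod [Atom int]] → [Type [Prod [Prod [Atom str]] * [Atom a]] → [Type [Prod [Atom int]]]]]

11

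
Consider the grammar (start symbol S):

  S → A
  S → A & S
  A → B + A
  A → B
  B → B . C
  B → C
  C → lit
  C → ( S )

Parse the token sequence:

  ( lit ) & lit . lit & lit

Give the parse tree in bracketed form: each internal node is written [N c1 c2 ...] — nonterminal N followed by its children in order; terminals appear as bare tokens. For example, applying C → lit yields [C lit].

S
A & S
B & S
C & S
( S ) & S
( A ) & S
( B ) & S
( C ) & S
( lit ) & S
( lit ) & A & S
( lit ) & B & S
( lit ) & B . C & S
( lit ) & C . C & S
( lit ) & lit . C & S
( lit ) & lit . lit & S
( lit ) & lit . lit & A
( lit ) & lit . lit & B
( lit ) & lit . lit & C
( lit ) & lit . lit & lit

[S [A [B [C ( [S [A [B [C lit]]]] )]]] & [S [A [B [B [C lit]] . [C lit]]] & [S [A [B [C lit]]]]]]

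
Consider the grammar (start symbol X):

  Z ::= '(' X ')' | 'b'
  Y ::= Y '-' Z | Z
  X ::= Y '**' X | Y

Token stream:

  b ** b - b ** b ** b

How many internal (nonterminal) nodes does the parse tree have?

[X [Y [Z b]] ** [X [Y [Y [Z b]] - [Z b]] ** [X [Y [Z b]] ** [X [Y [Z b]]]]]]

14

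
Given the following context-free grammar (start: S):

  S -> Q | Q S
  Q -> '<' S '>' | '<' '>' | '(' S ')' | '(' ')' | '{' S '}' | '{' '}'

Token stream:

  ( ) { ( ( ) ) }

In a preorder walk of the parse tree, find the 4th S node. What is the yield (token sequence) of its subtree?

( )

[S [Q ( )] [S [Q { [S [Q ( [S [Q ( )]] )]] }]]]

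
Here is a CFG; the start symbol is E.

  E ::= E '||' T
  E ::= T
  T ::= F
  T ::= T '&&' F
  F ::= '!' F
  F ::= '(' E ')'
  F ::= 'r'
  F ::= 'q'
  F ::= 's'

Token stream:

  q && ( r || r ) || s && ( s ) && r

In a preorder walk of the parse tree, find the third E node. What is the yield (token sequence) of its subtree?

r || r

[E [E [T [T [F q]] && [F ( [E [E [T [F r]]] || [T [F r]]] )]]] || [T [T [T [F s]] && [F ( [E [T [F s]]] )]] && [F r]]]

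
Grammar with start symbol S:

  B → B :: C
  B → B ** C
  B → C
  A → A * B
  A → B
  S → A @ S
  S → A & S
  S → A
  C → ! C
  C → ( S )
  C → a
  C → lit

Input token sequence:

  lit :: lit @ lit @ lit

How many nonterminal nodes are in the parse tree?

[S [A [B [B [C lit]] :: [C lit]]] @ [S [A [B [C lit]]] @ [S [A [B [C lit]]]]]]

14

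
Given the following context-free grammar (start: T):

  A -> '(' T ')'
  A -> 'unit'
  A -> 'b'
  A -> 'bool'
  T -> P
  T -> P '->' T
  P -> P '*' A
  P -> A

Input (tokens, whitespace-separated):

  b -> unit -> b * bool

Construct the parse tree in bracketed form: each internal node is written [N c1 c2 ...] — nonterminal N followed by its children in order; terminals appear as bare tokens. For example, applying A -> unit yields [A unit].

[T [P [A b]] -> [T [P [A unit]] -> [T [P [P [A b]] * [A bool]]]]]

T
P -> T
A -> T
b -> T
b -> P -> T
b -> A -> T
b -> unit -> T
b -> unit -> P
b -> unit -> P * A
b -> unit -> A * A
b -> unit -> b * A
b -> unit -> b * bool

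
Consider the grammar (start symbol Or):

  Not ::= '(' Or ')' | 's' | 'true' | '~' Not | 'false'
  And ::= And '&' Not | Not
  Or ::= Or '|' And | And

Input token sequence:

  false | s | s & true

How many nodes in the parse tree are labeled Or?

3

[Or [Or [Or [And [Not false]]] | [And [Not s]]] | [And [And [Not s]] & [Not true]]]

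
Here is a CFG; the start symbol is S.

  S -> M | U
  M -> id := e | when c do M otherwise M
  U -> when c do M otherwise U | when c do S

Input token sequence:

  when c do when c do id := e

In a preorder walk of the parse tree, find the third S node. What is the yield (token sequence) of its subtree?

[S [U when c do [S [U when c do [S [M id := e]]]]]]

id := e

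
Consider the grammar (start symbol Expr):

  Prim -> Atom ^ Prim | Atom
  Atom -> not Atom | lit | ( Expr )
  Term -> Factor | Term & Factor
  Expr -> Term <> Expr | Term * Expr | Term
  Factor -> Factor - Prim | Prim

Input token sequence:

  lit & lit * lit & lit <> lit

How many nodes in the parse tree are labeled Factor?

5

[Expr [Term [Term [Factor [Prim [Atom lit]]]] & [Factor [Prim [Atom lit]]]] * [Expr [Term [Term [Factor [Prim [Atom lit]]]] & [Factor [Prim [Atom lit]]]] <> [Expr [Term [Factor [Prim [Atom lit]]]]]]]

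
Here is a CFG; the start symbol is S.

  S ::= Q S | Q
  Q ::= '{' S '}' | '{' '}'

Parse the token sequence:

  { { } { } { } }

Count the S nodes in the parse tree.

4

[S [Q { [S [Q { }] [S [Q { }] [S [Q { }]]]] }]]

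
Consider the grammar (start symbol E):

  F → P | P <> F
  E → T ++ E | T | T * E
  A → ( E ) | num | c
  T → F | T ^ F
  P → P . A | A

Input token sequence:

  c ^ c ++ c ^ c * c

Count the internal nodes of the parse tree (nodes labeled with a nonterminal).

[E [T [T [F [P [A c]]]] ^ [F [P [A c]]]] ++ [E [T [T [F [P [A c]]]] ^ [F [P [A c]]]] * [E [T [F [P [A c]]]]]]]

23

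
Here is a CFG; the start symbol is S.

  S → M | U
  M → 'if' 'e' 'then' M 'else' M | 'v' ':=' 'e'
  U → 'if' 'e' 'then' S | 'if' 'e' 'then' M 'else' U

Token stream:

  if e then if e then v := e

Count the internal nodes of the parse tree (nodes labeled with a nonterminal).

6

[S [U if e then [S [U if e then [S [M v := e]]]]]]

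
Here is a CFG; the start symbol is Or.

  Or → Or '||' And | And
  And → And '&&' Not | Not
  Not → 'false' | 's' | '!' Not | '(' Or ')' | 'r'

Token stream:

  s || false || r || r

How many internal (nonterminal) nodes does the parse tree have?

12

[Or [Or [Or [Or [And [Not s]]] || [And [Not false]]] || [And [Not r]]] || [And [Not r]]]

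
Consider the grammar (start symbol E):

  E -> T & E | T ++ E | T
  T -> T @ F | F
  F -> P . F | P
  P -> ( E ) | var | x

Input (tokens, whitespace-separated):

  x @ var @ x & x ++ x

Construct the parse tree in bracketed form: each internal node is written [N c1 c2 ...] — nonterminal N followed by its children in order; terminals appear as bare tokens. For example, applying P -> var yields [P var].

E
T & E
T @ F & E
T @ F @ F & E
F @ F @ F & E
P @ F @ F & E
x @ F @ F & E
x @ P @ F & E
x @ var @ F & E
x @ var @ P & E
x @ var @ x & E
x @ var @ x & T ++ E
x @ var @ x & F ++ E
x @ var @ x & P ++ E
x @ var @ x & x ++ E
x @ var @ x & x ++ T
x @ var @ x & x ++ F
x @ var @ x & x ++ P
x @ var @ x & x ++ x

[E [T [T [T [F [P x]]] @ [F [P var]]] @ [F [P x]]] & [E [T [F [P x]]] ++ [E [T [F [P x]]]]]]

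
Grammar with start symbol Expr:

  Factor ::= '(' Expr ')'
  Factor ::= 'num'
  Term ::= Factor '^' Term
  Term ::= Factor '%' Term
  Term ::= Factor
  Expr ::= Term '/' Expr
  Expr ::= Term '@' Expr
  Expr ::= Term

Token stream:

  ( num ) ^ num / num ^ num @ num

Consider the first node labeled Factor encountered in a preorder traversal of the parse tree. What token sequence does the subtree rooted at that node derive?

( num )

[Expr [Term [Factor ( [Expr [Term [Factor num]]] )] ^ [Term [Factor num]]] / [Expr [Term [Factor num] ^ [Term [Factor num]]] @ [Expr [Term [Factor num]]]]]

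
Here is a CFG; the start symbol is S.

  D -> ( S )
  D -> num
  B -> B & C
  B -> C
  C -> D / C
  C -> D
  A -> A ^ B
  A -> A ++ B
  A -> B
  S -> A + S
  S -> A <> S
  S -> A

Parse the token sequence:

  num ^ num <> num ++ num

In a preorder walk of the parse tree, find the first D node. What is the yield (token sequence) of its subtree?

[S [A [A [B [C [D num]]]] ^ [B [C [D num]]]] <> [S [A [A [B [C [D num]]]] ++ [B [C [D num]]]]]]

num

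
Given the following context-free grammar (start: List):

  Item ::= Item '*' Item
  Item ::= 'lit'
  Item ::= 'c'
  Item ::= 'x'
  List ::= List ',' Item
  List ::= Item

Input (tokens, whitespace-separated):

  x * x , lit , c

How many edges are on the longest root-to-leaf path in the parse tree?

5

[List [List [List [Item [Item x] * [Item x]]] , [Item lit]] , [Item c]]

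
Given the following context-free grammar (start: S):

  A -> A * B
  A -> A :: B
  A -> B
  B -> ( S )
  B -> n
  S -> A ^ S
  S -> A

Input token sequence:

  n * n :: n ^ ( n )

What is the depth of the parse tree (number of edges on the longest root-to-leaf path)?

[S [A [A [A [B n]] * [B n]] :: [B n]] ^ [S [A [B ( [S [A [B n]]] )]]]]

7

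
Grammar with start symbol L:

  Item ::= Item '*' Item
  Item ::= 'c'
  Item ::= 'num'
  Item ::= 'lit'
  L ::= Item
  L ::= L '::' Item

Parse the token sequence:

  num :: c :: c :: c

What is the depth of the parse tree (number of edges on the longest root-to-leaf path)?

5

[L [L [L [L [Item num]] :: [Item c]] :: [Item c]] :: [Item c]]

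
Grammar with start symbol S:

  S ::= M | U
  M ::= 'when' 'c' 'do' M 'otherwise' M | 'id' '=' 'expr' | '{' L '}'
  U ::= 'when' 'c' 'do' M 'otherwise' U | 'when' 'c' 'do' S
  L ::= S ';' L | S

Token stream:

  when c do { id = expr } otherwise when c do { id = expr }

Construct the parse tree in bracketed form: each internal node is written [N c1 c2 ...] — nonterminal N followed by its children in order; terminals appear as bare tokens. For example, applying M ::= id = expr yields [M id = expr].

S
U
when c do M otherwise U
when c do { L } otherwise U
when c do { S } otherwise U
when c do { M } otherwise U
when c do { id = expr } otherwise U
when c do { id = expr } otherwise when c do S
when c do { id = expr } otherwise when c do M
when c do { id = expr } otherwise when c do { L }
when c do { id = expr } otherwise when c do { S }
when c do { id = expr } otherwise when c do { M }
when c do { id = expr } otherwise when c do { id = expr }

[S [U when c do [M { [L [S [M id = expr]]] }] otherwise [U when c do [S [M { [L [S [M id = expr]]] }]]]]]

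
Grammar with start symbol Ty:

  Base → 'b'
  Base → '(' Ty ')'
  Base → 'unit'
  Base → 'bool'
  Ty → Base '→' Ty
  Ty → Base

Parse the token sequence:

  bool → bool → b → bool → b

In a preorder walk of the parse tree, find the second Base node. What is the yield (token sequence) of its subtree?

[Ty [Base bool] → [Ty [Base bool] → [Ty [Base b] → [Ty [Base bool] → [Ty [Base b]]]]]]

bool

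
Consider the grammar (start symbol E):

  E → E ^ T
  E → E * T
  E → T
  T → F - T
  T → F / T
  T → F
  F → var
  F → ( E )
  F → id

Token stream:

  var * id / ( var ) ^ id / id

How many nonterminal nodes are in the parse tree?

16

[E [E [E [T [F var]]] * [T [F id] / [T [F ( [E [T [F var]]] )]]]] ^ [T [F id] / [T [F id]]]]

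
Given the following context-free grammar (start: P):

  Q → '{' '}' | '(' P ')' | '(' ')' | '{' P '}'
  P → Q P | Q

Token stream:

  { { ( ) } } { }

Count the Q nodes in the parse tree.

4

[P [Q { [P [Q { [P [Q ( )]] }]] }] [P [Q { }]]]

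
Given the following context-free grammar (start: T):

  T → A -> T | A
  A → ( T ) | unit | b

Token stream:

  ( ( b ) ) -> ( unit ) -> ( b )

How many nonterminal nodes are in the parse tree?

14

[T [A ( [T [A ( [T [A b]] )]] )] -> [T [A ( [T [A unit]] )] -> [T [A ( [T [A b]] )]]]]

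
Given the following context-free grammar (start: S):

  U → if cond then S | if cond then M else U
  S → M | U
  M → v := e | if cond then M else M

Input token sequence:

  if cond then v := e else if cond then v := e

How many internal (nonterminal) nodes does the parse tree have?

[S [U if cond then [M v := e] else [U if cond then [S [M v := e]]]]]

6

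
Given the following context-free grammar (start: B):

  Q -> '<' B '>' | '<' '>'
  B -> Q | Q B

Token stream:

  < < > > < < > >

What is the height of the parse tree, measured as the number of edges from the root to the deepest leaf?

[B [Q < [B [Q < >]] >] [B [Q < [B [Q < >]] >]]]

5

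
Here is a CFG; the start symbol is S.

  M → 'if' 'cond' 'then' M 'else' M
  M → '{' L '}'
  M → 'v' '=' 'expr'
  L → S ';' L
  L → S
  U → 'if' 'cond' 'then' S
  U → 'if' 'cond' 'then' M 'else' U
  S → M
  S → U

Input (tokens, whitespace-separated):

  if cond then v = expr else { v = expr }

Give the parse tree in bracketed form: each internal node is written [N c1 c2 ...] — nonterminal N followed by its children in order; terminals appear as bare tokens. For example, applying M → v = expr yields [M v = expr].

S
M
if cond then M else M
if cond then v = expr else M
if cond then v = expr else { L }
if cond then v = expr else { S }
if cond then v = expr else { M }
if cond then v = expr else { v = expr }

[S [M if cond then [M v = expr] else [M { [L [S [M v = expr]]] }]]]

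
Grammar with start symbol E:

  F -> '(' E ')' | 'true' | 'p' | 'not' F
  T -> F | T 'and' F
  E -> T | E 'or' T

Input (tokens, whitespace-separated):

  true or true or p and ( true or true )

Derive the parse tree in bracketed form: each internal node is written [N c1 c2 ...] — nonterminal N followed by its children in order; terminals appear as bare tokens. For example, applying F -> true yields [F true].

[E [E [E [T [F true]]] or [T [F true]]] or [T [T [F p]] and [F ( [E [E [T [F true]]] or [T [F true]]] )]]]

E
E or T
E or T or T
T or T or T
F or T or T
true or T or T
true or F or T
true or true or T
true or true or T and F
true or true or F and F
true or true or p and F
true or true or p and ( E )
true or true or p and ( E or T )
true or true or p and ( T or T )
true or true or p and ( F or T )
true or true or p and ( true or T )
true or true or p and ( true or F )
true or true or p and ( true or true )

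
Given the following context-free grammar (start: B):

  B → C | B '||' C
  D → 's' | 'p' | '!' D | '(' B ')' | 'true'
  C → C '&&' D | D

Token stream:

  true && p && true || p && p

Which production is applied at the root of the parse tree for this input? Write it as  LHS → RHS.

B → B '||' C

[B [B [C [C [C [D true]] && [D p]] && [D true]]] || [C [C [D p]] && [D p]]]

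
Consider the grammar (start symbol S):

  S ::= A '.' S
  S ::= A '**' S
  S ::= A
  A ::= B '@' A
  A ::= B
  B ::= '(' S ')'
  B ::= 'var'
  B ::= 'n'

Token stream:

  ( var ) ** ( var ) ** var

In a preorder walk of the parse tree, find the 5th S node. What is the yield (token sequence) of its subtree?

var

[S [A [B ( [S [A [B var]]] )]] ** [S [A [B ( [S [A [B var]]] )]] ** [S [A [B var]]]]]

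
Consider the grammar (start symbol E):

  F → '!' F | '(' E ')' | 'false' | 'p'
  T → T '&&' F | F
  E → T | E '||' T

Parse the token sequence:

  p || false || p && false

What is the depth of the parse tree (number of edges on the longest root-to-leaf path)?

5

[E [E [E [T [F p]]] || [T [F false]]] || [T [T [F p]] && [F false]]]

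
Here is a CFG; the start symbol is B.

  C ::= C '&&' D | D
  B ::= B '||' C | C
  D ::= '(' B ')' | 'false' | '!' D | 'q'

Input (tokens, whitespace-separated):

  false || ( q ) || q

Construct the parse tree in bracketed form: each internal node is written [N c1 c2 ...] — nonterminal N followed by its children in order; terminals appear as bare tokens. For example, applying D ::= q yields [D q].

[B [B [B [C [D false]]] || [C [D ( [B [C [D q]]] )]]] || [C [D q]]]

B
B || C
B || C || C
C || C || C
D || C || C
false || C || C
false || D || C
false || ( B ) || C
false || ( C ) || C
false || ( D ) || C
false || ( q ) || C
false || ( q ) || D
false || ( q ) || q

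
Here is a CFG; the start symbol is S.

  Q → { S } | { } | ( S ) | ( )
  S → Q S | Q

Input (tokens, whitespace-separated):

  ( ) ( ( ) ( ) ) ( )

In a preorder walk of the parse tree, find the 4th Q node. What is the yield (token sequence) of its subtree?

( )

[S [Q ( )] [S [Q ( [S [Q ( )] [S [Q ( )]]] )] [S [Q ( )]]]]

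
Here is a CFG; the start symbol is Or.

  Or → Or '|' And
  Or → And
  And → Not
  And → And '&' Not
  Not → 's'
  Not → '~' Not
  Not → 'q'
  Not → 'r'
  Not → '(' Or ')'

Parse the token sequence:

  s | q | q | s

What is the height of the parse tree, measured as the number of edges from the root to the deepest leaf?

6

[Or [Or [Or [Or [And [Not s]]] | [And [Not q]]] | [And [Not q]]] | [And [Not s]]]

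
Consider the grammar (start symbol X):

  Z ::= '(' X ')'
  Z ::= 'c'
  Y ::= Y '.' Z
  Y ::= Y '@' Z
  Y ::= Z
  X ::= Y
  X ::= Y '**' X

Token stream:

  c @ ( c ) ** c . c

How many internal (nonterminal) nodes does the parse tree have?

[X [Y [Y [Z c]] @ [Z ( [X [Y [Z c]]] )]] ** [X [Y [Y [Z c]] . [Z c]]]]

13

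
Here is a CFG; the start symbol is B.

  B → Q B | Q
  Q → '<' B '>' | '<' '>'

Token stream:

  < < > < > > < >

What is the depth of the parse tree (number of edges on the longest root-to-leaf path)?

[B [Q < [B [Q < >] [B [Q < >]]] >] [B [Q < >]]]

5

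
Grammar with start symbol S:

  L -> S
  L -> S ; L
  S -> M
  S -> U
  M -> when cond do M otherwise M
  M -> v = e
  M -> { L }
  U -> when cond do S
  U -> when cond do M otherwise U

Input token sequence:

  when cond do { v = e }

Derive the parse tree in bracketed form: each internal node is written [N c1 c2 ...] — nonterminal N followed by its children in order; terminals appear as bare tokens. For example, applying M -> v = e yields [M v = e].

S
U
when cond do S
when cond do M
when cond do { L }
when cond do { S }
when cond do { M }
when cond do { v = e }

[S [U when cond do [S [M { [L [S [M v = e]]] }]]]]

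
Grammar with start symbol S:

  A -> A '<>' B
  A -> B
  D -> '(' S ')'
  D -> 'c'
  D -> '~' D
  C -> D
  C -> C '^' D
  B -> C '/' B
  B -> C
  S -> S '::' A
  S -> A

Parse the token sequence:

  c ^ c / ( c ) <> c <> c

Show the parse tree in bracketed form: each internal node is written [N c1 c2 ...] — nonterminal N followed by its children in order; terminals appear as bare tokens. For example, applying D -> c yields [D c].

S
A
A <> B
A <> B <> B
B <> B <> B
C / B <> B <> B
C ^ D / B <> B <> B
D ^ D / B <> B <> B
c ^ D / B <> B <> B
c ^ c / B <> B <> B
c ^ c / C <> B <> B
c ^ c / D <> B <> B
c ^ c / ( S ) <> B <> B
c ^ c / ( A ) <> B <> B
c ^ c / ( B ) <> B <> B
c ^ c / ( C ) <> B <> B
c ^ c / ( D ) <> B <> B
c ^ c / ( c ) <> B <> B
c ^ c / ( c ) <> C <> B
c ^ c / ( c ) <> D <> B
c ^ c / ( c ) <> c <> B
c ^ c / ( c ) <> c <> C
c ^ c / ( c ) <> c <> D
c ^ c / ( c ) <> c <> c

[S [A [A [A [B [C [C [D c]] ^ [D c]] / [B [C [D ( [S [A [B [C [D c]]]]] )]]]]] <> [B [C [D c]]]] <> [B [C [D c]]]]]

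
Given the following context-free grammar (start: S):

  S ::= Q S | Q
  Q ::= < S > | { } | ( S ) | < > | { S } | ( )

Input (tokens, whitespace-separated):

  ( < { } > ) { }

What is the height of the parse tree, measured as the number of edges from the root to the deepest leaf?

[S [Q ( [S [Q < [S [Q { }]] >]] )] [S [Q { }]]]

6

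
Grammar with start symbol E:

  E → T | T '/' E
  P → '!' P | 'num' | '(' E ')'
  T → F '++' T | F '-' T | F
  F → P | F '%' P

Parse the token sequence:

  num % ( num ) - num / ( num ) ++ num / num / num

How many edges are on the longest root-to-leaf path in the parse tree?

[E [T [F [F [P num]] % [P ( [E [T [F [P num]]]] )]] - [T [F [P num]]]] / [E [T [F [P ( [E [T [F [P num]]]] )]] ++ [T [F [P num]]]] / [E [T [F [P num]]] / [E [T [F [P num]]]]]]]

9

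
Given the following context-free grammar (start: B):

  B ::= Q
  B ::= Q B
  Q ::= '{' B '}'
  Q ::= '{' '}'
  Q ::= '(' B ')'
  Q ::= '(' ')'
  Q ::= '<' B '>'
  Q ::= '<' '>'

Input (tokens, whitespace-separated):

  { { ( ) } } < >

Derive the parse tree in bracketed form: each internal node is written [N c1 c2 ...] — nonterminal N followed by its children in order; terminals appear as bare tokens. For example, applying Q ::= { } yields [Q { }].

[B [Q { [B [Q { [B [Q ( )]] }]] }] [B [Q < >]]]

B
Q B
{ B } B
{ Q } B
{ { B } } B
{ { Q } } B
{ { ( ) } } B
{ { ( ) } } Q
{ { ( ) } } < >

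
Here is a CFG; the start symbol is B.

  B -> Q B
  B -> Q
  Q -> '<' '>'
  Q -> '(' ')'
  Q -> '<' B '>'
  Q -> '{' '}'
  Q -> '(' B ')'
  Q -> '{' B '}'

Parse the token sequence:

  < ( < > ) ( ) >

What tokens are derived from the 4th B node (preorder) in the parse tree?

( )

[B [Q < [B [Q ( [B [Q < >]] )] [B [Q ( )]]] >]]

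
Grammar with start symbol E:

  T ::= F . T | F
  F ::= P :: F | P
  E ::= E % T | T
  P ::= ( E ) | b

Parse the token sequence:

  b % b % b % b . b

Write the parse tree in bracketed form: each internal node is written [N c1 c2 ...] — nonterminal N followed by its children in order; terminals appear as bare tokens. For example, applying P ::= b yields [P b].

[E [E [E [E [T [F [P b]]]] % [T [F [P b]]]] % [T [F [P b]]]] % [T [F [P b]] . [T [F [P b]]]]]

E
E % T
E % T % T
E % T % T % T
T % T % T % T
F % T % T % T
P % T % T % T
b % T % T % T
b % F % T % T
b % P % T % T
b % b % T % T
b % b % F % T
b % b % P % T
b % b % b % T
b % b % b % F . T
b % b % b % P . T
b % b % b % b . T
b % b % b % b . F
b % b % b % b . P
b % b % b % b . b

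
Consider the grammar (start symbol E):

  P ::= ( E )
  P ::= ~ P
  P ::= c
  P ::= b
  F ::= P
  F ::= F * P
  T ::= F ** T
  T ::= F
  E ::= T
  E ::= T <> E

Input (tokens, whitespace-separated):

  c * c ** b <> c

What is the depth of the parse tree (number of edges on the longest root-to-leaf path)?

5

[E [T [F [F [P c]] * [P c]] ** [T [F [P b]]]] <> [E [T [F [P c]]]]]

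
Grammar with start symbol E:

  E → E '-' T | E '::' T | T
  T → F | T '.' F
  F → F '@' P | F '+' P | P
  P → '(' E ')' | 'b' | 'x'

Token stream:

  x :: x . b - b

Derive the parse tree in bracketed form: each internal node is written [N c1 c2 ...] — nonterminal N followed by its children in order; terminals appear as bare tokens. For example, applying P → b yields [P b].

[E [E [E [T [F [P x]]]] :: [T [T [F [P x]]] . [F [P b]]]] - [T [F [P b]]]]

E
E - T
E :: T - T
T :: T - T
F :: T - T
P :: T - T
x :: T - T
x :: T . F - T
x :: F . F - T
x :: P . F - T
x :: x . F - T
x :: x . P - T
x :: x . b - T
x :: x . b - F
x :: x . b - P
x :: x . b - b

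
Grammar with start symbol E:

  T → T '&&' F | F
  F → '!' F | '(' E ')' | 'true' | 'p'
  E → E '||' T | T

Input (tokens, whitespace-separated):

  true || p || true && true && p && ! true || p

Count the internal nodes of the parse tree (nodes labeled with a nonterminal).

[E [E [E [E [T [F true]]] || [T [F p]]] || [T [T [T [T [F true]] && [F true]] && [F p]] && [F ! [F true]]]] || [T [F p]]]

19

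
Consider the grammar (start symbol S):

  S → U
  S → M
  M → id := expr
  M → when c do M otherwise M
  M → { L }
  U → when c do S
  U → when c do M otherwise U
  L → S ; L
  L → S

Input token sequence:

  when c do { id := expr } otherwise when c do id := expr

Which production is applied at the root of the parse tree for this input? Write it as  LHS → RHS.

[S [U when c do [M { [L [S [M id := expr]]] }] otherwise [U when c do [S [M id := expr]]]]]

S → U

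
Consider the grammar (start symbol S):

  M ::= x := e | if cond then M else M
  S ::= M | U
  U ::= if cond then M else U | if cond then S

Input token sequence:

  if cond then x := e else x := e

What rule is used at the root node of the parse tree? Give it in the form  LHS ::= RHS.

[S [M if cond then [M x := e] else [M x := e]]]

S ::= M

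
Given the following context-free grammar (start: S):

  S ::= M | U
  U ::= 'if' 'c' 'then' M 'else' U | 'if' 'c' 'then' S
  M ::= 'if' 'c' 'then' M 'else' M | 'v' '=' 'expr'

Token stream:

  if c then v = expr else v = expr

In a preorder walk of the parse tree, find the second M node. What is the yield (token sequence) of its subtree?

[S [M if c then [M v = expr] else [M v = expr]]]

v = expr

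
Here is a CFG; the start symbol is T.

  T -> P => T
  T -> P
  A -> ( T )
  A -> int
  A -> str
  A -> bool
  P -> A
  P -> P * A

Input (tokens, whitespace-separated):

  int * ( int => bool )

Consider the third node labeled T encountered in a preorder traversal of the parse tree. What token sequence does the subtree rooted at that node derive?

bool

[T [P [P [A int]] * [A ( [T [P [A int]] => [T [P [A bool]]]] )]]]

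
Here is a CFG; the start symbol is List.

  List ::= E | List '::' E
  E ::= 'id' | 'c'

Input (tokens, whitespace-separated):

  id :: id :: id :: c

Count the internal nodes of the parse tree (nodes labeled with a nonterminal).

8

[List [List [List [List [E id]] :: [E id]] :: [E id]] :: [E c]]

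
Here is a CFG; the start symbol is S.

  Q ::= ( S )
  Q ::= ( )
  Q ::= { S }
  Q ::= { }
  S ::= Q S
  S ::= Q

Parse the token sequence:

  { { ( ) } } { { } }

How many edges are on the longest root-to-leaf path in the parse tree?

[S [Q { [S [Q { [S [Q ( )]] }]] }] [S [Q { [S [Q { }]] }]]]

6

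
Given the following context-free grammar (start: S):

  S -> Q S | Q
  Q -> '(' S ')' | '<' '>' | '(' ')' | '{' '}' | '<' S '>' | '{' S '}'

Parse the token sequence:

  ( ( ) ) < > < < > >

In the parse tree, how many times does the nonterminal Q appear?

[S [Q ( [S [Q ( )]] )] [S [Q < >] [S [Q < [S [Q < >]] >]]]]

5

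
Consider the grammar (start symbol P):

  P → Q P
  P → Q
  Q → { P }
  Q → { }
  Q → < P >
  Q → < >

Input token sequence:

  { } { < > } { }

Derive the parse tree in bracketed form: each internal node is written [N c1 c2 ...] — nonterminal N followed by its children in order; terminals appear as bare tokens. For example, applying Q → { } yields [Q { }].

P
Q P
{ } P
{ } Q P
{ } { P } P
{ } { Q } P
{ } { < > } P
{ } { < > } Q
{ } { < > } { }

[P [Q { }] [P [Q { [P [Q < >]] }] [P [Q { }]]]]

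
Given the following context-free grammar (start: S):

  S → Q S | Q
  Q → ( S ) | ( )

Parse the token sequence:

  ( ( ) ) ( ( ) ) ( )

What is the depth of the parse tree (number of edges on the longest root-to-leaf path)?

[S [Q ( [S [Q ( )]] )] [S [Q ( [S [Q ( )]] )] [S [Q ( )]]]]

5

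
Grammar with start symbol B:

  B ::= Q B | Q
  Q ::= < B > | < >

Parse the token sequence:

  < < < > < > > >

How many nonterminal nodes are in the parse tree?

8

[B [Q < [B [Q < [B [Q < >] [B [Q < >]]] >]] >]]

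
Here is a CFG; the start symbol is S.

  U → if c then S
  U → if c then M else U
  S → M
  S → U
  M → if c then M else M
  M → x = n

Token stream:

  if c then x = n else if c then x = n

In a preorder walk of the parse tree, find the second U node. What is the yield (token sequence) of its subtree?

if c then x = n

[S [U if c then [M x = n] else [U if c then [S [M x = n]]]]]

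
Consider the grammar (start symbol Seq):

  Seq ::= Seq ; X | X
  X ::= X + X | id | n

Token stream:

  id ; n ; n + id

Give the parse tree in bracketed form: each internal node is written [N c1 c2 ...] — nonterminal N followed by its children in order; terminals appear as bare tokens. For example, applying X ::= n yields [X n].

Seq
Seq ; X
Seq ; X ; X
X ; X ; X
id ; X ; X
id ; n ; X
id ; n ; X + X
id ; n ; n + X
id ; n ; n + id

[Seq [Seq [Seq [X id]] ; [X n]] ; [X [X n] + [X id]]]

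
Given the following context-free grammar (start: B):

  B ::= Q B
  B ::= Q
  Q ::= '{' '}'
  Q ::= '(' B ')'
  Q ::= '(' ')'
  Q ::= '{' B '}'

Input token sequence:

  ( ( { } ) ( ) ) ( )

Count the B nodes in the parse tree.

[B [Q ( [B [Q ( [B [Q { }]] )] [B [Q ( )]]] )] [B [Q ( )]]]

5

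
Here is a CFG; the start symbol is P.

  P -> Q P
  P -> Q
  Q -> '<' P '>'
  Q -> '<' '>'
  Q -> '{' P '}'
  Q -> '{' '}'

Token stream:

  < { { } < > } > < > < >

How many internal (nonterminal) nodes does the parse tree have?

12

[P [Q < [P [Q { [P [Q { }] [P [Q < >]]] }]] >] [P [Q < >] [P [Q < >]]]]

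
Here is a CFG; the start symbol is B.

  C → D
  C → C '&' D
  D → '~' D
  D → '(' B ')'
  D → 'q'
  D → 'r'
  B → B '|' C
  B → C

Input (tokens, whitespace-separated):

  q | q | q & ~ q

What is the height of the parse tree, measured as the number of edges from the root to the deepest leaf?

[B [B [B [C [D q]]] | [C [D q]]] | [C [C [D q]] & [D ~ [D q]]]]

5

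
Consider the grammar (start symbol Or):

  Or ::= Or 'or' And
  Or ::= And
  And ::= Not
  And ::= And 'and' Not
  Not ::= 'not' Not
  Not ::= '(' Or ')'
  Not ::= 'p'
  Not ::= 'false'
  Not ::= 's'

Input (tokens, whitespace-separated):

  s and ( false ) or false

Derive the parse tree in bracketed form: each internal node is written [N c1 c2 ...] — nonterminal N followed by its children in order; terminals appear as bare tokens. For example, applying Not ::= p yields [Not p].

[Or [Or [And [And [Not s]] and [Not ( [Or [And [Not false]]] )]]] or [And [Not false]]]

Or
Or or And
And or And
And and Not or And
Not and Not or And
s and Not or And
s and ( Or ) or And
s and ( And ) or And
s and ( Not ) or And
s and ( false ) or And
s and ( false ) or Not
s and ( false ) or false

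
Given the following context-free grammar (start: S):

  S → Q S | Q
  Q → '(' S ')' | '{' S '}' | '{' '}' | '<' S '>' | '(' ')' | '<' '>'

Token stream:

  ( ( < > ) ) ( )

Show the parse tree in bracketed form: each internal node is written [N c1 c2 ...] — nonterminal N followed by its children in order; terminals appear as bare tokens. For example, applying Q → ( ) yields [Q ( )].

S
Q S
( S ) S
( Q ) S
( ( S ) ) S
( ( Q ) ) S
( ( < > ) ) S
( ( < > ) ) Q
( ( < > ) ) ( )

[S [Q ( [S [Q ( [S [Q < >]] )]] )] [S [Q ( )]]]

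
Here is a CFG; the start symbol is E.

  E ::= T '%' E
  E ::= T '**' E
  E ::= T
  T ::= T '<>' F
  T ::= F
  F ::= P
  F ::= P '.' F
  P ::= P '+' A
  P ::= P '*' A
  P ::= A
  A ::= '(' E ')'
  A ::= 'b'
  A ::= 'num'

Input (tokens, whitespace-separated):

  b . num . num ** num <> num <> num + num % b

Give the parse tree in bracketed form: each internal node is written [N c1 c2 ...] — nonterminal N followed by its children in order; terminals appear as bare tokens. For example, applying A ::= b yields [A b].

[E [T [F [P [A b]] . [F [P [A num]] . [F [P [A num]]]]]] ** [E [T [T [T [F [P [A num]]]] <> [F [P [A num]]]] <> [F [P [P [A num]] + [A num]]]] % [E [T [F [P [A b]]]]]]]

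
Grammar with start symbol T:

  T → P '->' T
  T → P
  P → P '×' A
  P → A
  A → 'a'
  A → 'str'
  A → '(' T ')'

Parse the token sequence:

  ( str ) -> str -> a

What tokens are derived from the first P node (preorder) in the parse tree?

[T [P [A ( [T [P [A str]]] )]] -> [T [P [A str]] -> [T [P [A a]]]]]

( str )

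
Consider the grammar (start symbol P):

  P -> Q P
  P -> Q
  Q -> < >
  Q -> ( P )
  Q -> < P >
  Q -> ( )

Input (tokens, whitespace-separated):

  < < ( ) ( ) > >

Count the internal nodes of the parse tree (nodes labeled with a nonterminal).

8

[P [Q < [P [Q < [P [Q ( )] [P [Q ( )]]] >]] >]]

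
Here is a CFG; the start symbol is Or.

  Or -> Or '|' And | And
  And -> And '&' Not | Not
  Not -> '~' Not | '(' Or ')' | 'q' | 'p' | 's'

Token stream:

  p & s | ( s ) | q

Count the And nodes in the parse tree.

5

[Or [Or [Or [And [And [Not p]] & [Not s]]] | [And [Not ( [Or [And [Not s]]] )]]] | [And [Not q]]]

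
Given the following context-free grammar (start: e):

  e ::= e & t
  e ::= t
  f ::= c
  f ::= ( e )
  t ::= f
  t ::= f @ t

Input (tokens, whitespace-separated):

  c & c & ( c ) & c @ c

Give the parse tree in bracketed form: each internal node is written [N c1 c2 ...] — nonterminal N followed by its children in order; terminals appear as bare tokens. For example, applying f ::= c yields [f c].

[e [e [e [e [t [f c]]] & [t [f c]]] & [t [f ( [e [t [f c]]] )]]] & [t [f c] @ [t [f c]]]]

e
e & t
e & t & t
e & t & t & t
t & t & t & t
f & t & t & t
c & t & t & t
c & f & t & t
c & c & t & t
c & c & f & t
c & c & ( e ) & t
c & c & ( t ) & t
c & c & ( f ) & t
c & c & ( c ) & t
c & c & ( c ) & f @ t
c & c & ( c ) & c @ t
c & c & ( c ) & c @ f
c & c & ( c ) & c @ c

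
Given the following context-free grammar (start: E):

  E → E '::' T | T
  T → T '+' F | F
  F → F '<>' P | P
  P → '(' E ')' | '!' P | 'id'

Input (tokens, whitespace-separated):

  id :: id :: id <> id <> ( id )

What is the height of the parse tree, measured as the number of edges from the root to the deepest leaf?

8

[E [E [E [T [F [P id]]]] :: [T [F [P id]]]] :: [T [F [F [F [P id]] <> [P id]] <> [P ( [E [T [F [P id]]]] )]]]]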